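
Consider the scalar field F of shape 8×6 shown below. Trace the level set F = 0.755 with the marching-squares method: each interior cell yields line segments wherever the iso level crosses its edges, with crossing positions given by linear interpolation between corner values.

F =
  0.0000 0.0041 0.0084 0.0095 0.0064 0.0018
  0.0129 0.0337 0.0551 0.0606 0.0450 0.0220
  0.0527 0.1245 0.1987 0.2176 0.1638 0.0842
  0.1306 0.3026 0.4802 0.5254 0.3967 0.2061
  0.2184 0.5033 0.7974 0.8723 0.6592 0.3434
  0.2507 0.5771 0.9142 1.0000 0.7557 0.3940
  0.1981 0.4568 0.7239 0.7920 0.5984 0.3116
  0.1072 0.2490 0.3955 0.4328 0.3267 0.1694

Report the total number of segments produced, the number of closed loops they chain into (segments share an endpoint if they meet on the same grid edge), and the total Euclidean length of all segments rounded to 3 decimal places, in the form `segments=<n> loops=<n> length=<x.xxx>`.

segments=12 loops=1 length=7.516

cell (3,1): code 0100 → (3.866,2.000)–(4.000,1.856)
cell (3,2): code 1100 → (3.662,3.000)–(3.866,2.000)
cell (3,3): code 1000 → (4.000,3.550)–(3.662,3.000)
cell (4,1): code 0110 → (4.000,1.856)–(5.000,1.528)
cell (4,3): code 1101 → (4.993,4.000)–(4.000,3.550)
cell (4,4): code 1000 → (5.000,4.002)–(4.993,4.000)
cell (5,1): code 0010 → (5.000,1.528)–(5.837,2.000)
cell (5,2): code 0111 → (5.837,2.000)–(6.000,2.457)
cell (5,3): code 1011 → (6.000,3.191)–(5.004,4.000)
cell (5,4): code 0001 → (5.004,4.000)–(5.000,4.002)
cell (6,2): code 0010 → (6.000,2.457)–(6.103,3.000)
cell (6,3): code 0001 → (6.103,3.000)–(6.000,3.191)
total: 12 segments, chained into 1 closed loop(s), length Σ = 7.516453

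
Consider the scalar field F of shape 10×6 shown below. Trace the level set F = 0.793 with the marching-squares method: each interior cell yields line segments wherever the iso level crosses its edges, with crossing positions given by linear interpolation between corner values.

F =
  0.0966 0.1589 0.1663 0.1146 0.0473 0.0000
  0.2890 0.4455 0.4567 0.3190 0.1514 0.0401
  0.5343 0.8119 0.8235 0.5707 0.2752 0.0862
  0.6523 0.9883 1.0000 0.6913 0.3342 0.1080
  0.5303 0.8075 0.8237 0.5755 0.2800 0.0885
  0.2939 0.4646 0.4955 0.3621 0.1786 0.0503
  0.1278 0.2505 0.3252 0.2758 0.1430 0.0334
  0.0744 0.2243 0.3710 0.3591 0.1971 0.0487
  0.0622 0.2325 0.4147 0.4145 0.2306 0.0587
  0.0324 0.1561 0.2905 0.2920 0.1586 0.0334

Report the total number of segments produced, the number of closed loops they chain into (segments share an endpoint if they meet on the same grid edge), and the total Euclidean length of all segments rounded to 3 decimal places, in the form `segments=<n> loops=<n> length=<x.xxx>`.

cell (1,0): code 0100 → (1.948,1.000)–(2.000,0.932)
cell (1,1): code 1100 → (1.917,2.000)–(1.948,1.000)
cell (1,2): code 1000 → (2.000,2.121)–(1.917,2.000)
cell (2,0): code 0110 → (2.000,0.932)–(3.000,0.419)
cell (2,2): code 1001 → (3.000,2.671)–(2.000,2.121)
cell (3,0): code 0110 → (3.000,0.419)–(4.000,0.948)
cell (3,2): code 1001 → (4.000,2.124)–(3.000,2.671)
cell (4,0): code 0010 → (4.000,0.948)–(4.042,1.000)
cell (4,1): code 0011 → (4.042,1.000)–(4.094,2.000)
cell (4,2): code 0001 → (4.094,2.000)–(4.000,2.124)
total: 10 segments, chained into 1 closed loop(s), length Σ = 6.992343

segments=10 loops=1 length=6.992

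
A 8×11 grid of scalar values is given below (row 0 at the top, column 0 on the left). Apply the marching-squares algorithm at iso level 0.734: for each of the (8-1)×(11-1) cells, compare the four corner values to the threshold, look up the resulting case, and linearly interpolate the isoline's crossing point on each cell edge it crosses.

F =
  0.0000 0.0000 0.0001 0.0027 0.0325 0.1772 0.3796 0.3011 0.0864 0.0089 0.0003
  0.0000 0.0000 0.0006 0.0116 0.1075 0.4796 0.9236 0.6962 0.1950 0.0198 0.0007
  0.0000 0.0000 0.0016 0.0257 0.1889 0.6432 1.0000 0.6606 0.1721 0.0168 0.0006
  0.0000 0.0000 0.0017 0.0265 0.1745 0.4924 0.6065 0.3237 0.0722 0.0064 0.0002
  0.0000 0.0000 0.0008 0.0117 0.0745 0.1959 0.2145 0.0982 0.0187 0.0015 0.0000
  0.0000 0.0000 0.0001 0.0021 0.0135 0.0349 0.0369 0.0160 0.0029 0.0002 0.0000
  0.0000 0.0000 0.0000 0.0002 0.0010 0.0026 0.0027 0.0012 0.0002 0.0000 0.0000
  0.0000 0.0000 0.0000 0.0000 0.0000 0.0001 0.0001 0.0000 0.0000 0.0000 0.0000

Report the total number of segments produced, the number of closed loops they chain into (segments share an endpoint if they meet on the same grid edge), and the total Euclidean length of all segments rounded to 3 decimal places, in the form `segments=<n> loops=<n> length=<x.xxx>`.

segments=6 loops=1 length=5.547

cell (0,5): code 0100 → (0.651,6.000)–(1.000,5.573)
cell (0,6): code 1000 → (1.000,6.834)–(0.651,6.000)
cell (1,5): code 0110 → (1.000,5.573)–(2.000,5.254)
cell (1,6): code 1001 → (2.000,6.784)–(1.000,6.834)
cell (2,5): code 0010 → (2.000,5.254)–(2.676,6.000)
cell (2,6): code 0001 → (2.676,6.000)–(2.000,6.784)
total: 6 segments, chained into 1 closed loop(s), length Σ = 5.546975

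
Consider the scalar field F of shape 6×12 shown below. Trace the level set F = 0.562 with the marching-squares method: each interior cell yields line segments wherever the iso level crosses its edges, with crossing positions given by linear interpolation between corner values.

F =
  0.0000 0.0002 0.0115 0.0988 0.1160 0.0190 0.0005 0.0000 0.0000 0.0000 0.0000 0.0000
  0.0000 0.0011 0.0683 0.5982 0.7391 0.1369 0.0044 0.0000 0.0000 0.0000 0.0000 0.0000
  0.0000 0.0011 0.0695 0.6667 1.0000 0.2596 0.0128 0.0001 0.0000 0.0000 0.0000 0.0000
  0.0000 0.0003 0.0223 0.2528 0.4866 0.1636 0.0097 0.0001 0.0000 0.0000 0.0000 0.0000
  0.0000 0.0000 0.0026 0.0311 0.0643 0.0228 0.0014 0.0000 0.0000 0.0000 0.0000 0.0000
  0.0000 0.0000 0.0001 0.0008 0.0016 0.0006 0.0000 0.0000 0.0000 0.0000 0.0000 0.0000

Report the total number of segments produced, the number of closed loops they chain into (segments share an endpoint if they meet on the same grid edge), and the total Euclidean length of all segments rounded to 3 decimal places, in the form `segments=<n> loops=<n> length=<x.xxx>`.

cell (0,2): code 0100 → (0.928,3.000)–(1.000,2.932)
cell (0,3): code 1100 → (0.716,4.000)–(0.928,3.000)
cell (0,4): code 1000 → (1.000,4.294)–(0.716,4.000)
cell (1,2): code 0110 → (1.000,2.932)–(2.000,2.825)
cell (1,4): code 1001 → (2.000,4.592)–(1.000,4.294)
cell (2,2): code 0010 → (2.000,2.825)–(2.253,3.000)
cell (2,3): code 0011 → (2.253,3.000)–(2.853,4.000)
cell (2,4): code 0001 → (2.853,4.000)–(2.000,4.592)
total: 8 segments, chained into 1 closed loop(s), length Σ = 6.092009

segments=8 loops=1 length=6.092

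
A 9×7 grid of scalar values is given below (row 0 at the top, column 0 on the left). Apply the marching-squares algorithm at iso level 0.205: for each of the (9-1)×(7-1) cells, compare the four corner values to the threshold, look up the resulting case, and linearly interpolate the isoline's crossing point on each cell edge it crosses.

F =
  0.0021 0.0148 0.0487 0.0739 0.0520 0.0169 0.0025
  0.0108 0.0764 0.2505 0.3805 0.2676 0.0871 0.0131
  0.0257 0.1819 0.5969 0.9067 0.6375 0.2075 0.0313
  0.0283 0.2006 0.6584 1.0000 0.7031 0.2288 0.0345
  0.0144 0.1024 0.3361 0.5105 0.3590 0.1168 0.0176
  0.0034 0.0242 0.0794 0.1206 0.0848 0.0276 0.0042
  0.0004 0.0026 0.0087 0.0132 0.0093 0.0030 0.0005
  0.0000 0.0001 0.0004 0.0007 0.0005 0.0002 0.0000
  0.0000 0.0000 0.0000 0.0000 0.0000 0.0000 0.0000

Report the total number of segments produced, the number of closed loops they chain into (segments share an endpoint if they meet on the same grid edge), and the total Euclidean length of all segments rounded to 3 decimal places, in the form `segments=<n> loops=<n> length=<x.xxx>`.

cell (0,1): code 0100 → (0.775,2.000)–(1.000,1.739)
cell (0,2): code 1100 → (0.428,3.000)–(0.775,2.000)
cell (0,3): code 1100 → (0.710,4.000)–(0.428,3.000)
cell (0,4): code 1000 → (1.000,4.347)–(0.710,4.000)
cell (1,1): code 0110 → (1.000,1.739)–(2.000,1.056)
cell (1,4): code 1101 → (1.979,5.000)–(1.000,4.347)
cell (1,5): code 1000 → (2.000,5.014)–(1.979,5.000)
cell (2,1): code 0110 → (2.000,1.056)–(3.000,1.010)
cell (2,5): code 1001 → (3.000,5.122)–(2.000,5.014)
cell (3,1): code 0110 → (3.000,1.010)–(4.000,1.439)
cell (3,4): code 1011 → (4.000,4.636)–(3.213,5.000)
cell (3,5): code 0001 → (3.213,5.000)–(3.000,5.122)
cell (4,1): code 0010 → (4.000,1.439)–(4.511,2.000)
cell (4,2): code 0011 → (4.511,2.000)–(4.784,3.000)
cell (4,3): code 0011 → (4.784,3.000)–(4.562,4.000)
cell (4,4): code 0001 → (4.562,4.000)–(4.000,4.636)
total: 16 segments, chained into 1 closed loop(s), length Σ = 13.184164

segments=16 loops=1 length=13.184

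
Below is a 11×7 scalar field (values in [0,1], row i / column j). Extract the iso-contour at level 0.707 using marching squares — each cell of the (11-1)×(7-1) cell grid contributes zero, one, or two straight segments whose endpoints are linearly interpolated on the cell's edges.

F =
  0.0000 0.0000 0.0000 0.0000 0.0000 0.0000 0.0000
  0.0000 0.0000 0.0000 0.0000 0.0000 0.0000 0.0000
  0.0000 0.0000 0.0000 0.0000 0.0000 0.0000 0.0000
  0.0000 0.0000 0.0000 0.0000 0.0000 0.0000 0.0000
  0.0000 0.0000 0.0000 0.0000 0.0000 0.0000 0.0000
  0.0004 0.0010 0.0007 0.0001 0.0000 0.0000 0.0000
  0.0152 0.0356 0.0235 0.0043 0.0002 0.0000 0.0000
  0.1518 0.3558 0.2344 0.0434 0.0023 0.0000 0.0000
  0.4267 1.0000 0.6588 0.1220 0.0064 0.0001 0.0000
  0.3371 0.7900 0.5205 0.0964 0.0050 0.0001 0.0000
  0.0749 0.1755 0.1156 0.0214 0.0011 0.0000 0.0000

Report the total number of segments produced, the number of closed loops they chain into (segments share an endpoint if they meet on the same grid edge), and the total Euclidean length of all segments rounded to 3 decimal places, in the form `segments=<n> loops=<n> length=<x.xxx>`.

segments=6 loops=1 length=4.414

cell (7,0): code 0100 → (7.545,1.000)–(8.000,0.489)
cell (7,1): code 1000 → (8.000,1.859)–(7.545,1.000)
cell (8,0): code 0110 → (8.000,0.489)–(9.000,0.817)
cell (8,1): code 1001 → (9.000,1.308)–(8.000,1.859)
cell (9,0): code 0010 → (9.000,0.817)–(9.135,1.000)
cell (9,1): code 0001 → (9.135,1.000)–(9.000,1.308)
total: 6 segments, chained into 1 closed loop(s), length Σ = 4.413852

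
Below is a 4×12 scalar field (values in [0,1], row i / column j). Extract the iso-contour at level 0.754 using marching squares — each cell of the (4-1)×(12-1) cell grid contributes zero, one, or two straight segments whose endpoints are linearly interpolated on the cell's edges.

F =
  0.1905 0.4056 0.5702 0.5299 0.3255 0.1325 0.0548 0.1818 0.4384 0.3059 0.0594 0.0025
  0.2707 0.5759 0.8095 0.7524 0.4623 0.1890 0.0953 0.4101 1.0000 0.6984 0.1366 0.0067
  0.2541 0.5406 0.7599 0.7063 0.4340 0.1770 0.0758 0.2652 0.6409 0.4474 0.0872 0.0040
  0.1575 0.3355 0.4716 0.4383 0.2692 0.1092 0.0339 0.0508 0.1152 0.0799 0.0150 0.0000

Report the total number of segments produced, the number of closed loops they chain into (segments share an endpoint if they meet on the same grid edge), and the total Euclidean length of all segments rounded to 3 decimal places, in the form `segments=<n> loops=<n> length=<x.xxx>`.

segments=10 loops=2 length=7.217

cell (0,1): code 0100 → (0.768,2.000)–(1.000,1.762)
cell (0,2): code 1000 → (1.000,2.972)–(0.768,2.000)
cell (0,7): code 0100 → (0.562,8.000)–(1.000,7.583)
cell (0,8): code 1000 → (1.000,8.816)–(0.562,8.000)
cell (1,1): code 0110 → (1.000,1.762)–(2.000,1.973)
cell (1,2): code 1001 → (2.000,2.110)–(1.000,2.972)
cell (1,7): code 0010 → (1.000,7.583)–(1.685,8.000)
cell (1,8): code 0001 → (1.685,8.000)–(1.000,8.816)
cell (2,1): code 0010 → (2.000,1.973)–(2.020,2.000)
cell (2,2): code 0001 → (2.020,2.000)–(2.000,2.110)
total: 10 segments, chained into 2 closed loop(s), length Σ = 7.216965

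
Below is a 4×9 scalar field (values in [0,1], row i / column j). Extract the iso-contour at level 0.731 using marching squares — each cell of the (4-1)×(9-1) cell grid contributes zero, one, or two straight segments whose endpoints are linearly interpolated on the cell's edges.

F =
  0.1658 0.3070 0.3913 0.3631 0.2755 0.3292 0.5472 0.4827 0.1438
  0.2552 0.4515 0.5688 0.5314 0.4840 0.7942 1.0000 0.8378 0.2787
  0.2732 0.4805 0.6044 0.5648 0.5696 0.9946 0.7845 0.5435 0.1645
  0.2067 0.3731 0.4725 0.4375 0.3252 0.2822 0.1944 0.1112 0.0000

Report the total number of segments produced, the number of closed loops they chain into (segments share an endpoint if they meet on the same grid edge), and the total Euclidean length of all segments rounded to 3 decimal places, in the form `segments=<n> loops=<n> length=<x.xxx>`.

segments=10 loops=1 length=7.243

cell (0,4): code 0100 → (0.864,5.000)–(1.000,4.796)
cell (0,5): code 1100 → (0.406,6.000)–(0.864,5.000)
cell (0,6): code 1100 → (0.699,7.000)–(0.406,6.000)
cell (0,7): code 1000 → (1.000,7.191)–(0.699,7.000)
cell (1,4): code 0110 → (1.000,4.796)–(2.000,4.380)
cell (1,6): code 1011 → (2.000,6.222)–(1.363,7.000)
cell (1,7): code 0001 → (1.363,7.000)–(1.000,7.191)
cell (2,4): code 0010 → (2.000,4.380)–(2.370,5.000)
cell (2,5): code 0011 → (2.370,5.000)–(2.091,6.000)
cell (2,6): code 0001 → (2.091,6.000)–(2.000,6.222)
total: 10 segments, chained into 1 closed loop(s), length Σ = 7.242553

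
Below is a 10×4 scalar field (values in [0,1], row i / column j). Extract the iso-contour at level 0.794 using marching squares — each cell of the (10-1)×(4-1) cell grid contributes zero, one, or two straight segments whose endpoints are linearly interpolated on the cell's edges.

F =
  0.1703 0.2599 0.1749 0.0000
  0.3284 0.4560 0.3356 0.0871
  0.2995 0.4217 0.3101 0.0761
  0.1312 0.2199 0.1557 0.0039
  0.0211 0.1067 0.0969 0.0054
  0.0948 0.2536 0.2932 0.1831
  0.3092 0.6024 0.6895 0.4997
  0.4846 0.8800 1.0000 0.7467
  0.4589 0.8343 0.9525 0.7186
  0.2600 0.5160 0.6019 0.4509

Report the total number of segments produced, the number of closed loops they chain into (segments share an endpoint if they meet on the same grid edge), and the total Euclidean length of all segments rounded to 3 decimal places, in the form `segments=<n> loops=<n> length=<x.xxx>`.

segments=8 loops=1 length=6.536

cell (6,0): code 0100 → (6.690,1.000)–(7.000,0.782)
cell (6,1): code 1100 → (6.337,2.000)–(6.690,1.000)
cell (6,2): code 1000 → (7.000,2.813)–(6.337,2.000)
cell (7,0): code 0110 → (7.000,0.782)–(8.000,0.893)
cell (7,2): code 1001 → (8.000,2.678)–(7.000,2.813)
cell (8,0): code 0010 → (8.000,0.893)–(8.127,1.000)
cell (8,1): code 0011 → (8.127,1.000)–(8.452,2.000)
cell (8,2): code 0001 → (8.452,2.000)–(8.000,2.678)
total: 8 segments, chained into 1 closed loop(s), length Σ = 6.536203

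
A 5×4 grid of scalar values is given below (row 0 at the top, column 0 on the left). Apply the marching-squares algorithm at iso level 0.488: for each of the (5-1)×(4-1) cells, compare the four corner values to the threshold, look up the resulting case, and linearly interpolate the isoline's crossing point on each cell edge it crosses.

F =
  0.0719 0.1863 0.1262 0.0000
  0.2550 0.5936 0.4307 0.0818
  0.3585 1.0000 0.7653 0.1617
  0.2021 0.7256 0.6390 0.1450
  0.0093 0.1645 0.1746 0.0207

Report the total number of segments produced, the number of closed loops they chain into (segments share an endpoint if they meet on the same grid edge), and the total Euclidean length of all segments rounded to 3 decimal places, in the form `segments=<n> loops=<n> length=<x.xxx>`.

cell (0,0): code 0100 → (0.741,1.000)–(1.000,0.688)
cell (0,1): code 1000 → (1.000,1.648)–(0.741,1.000)
cell (1,0): code 0110 → (1.000,0.688)–(2.000,0.202)
cell (1,1): code 1101 → (1.171,2.000)–(1.000,1.648)
cell (1,2): code 1000 → (2.000,2.459)–(1.171,2.000)
cell (2,0): code 0110 → (2.000,0.202)–(3.000,0.546)
cell (2,2): code 1001 → (3.000,2.306)–(2.000,2.459)
cell (3,0): code 0010 → (3.000,0.546)–(3.423,1.000)
cell (3,1): code 0011 → (3.423,1.000)–(3.325,2.000)
cell (3,2): code 0001 → (3.325,2.000)–(3.000,2.306)
total: 10 segments, chained into 1 closed loop(s), length Σ = 7.695658

segments=10 loops=1 length=7.696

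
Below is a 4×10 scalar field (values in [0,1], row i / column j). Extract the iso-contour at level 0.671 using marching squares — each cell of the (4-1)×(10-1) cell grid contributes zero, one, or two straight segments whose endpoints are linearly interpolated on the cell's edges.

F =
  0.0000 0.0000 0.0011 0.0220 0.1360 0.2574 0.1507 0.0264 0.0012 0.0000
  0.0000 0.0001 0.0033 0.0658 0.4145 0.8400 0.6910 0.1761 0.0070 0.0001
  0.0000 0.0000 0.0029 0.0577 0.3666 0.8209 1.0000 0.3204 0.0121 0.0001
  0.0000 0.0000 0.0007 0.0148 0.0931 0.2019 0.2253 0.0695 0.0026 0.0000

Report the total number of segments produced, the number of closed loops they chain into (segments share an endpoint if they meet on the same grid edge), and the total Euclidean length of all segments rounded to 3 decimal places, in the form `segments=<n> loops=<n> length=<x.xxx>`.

segments=8 loops=1 length=5.744

cell (0,4): code 0100 → (0.710,5.000)–(1.000,4.603)
cell (0,5): code 1100 → (0.963,6.000)–(0.710,5.000)
cell (0,6): code 1000 → (1.000,6.039)–(0.963,6.000)
cell (1,4): code 0110 → (1.000,4.603)–(2.000,4.670)
cell (1,6): code 1001 → (2.000,6.484)–(1.000,6.039)
cell (2,4): code 0010 → (2.000,4.670)–(2.242,5.000)
cell (2,5): code 0011 → (2.242,5.000)–(2.425,6.000)
cell (2,6): code 0001 → (2.425,6.000)–(2.000,6.484)
total: 8 segments, chained into 1 closed loop(s), length Σ = 5.743709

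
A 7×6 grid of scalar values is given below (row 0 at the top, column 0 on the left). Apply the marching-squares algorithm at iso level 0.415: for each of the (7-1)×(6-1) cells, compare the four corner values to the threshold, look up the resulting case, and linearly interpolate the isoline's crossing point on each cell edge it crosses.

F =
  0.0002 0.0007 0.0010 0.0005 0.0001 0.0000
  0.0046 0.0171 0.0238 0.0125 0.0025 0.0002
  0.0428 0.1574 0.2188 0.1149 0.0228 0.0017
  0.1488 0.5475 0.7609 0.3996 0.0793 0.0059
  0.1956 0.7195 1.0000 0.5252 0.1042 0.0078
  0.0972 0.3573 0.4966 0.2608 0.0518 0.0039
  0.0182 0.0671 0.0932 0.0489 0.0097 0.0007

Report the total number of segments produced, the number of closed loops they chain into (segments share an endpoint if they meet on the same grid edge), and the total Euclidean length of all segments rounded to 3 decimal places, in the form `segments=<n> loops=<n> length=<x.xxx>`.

cell (2,0): code 0100 → (2.660,1.000)–(3.000,0.668)
cell (2,1): code 1100 → (2.362,2.000)–(2.660,1.000)
cell (2,2): code 1000 → (3.000,2.957)–(2.362,2.000)
cell (3,0): code 0110 → (3.000,0.668)–(4.000,0.419)
cell (3,2): code 1101 → (3.123,3.000)–(3.000,2.957)
cell (3,3): code 1000 → (4.000,3.262)–(3.123,3.000)
cell (4,0): code 0010 → (4.000,0.419)–(4.841,1.000)
cell (4,1): code 0111 → (4.841,1.000)–(5.000,1.414)
cell (4,2): code 1011 → (5.000,2.346)–(4.417,3.000)
cell (4,3): code 0001 → (4.417,3.000)–(4.000,3.262)
cell (5,1): code 0010 → (5.000,1.414)–(5.202,2.000)
cell (5,2): code 0001 → (5.202,2.000)–(5.000,2.346)
total: 12 segments, chained into 1 closed loop(s), length Σ = 8.600022

segments=12 loops=1 length=8.600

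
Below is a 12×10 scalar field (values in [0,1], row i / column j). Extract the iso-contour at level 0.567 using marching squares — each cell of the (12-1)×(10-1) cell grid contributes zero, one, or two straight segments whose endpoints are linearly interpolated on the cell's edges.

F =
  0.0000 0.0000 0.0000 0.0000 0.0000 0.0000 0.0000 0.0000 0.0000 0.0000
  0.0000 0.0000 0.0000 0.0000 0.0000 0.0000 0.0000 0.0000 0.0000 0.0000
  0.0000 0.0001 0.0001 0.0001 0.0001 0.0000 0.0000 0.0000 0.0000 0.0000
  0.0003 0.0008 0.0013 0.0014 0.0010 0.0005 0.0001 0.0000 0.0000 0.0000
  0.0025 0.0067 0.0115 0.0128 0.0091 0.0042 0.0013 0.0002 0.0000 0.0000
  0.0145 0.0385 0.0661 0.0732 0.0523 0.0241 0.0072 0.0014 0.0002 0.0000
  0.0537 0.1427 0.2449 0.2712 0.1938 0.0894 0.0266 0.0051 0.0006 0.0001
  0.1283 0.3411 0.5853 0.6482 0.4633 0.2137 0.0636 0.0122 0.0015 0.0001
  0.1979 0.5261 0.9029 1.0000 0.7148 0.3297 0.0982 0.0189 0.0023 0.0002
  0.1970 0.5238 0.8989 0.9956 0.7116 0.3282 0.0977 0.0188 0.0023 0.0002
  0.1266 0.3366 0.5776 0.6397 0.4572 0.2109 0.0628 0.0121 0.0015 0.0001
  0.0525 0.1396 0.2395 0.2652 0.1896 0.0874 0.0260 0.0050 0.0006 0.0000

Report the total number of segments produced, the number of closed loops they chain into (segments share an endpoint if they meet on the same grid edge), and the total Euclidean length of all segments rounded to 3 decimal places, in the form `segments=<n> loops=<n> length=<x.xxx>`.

cell (6,1): code 0100 → (6.946,2.000)–(7.000,1.925)
cell (6,2): code 1100 → (6.785,3.000)–(6.946,2.000)
cell (6,3): code 1000 → (7.000,3.439)–(6.785,3.000)
cell (7,1): code 0110 → (7.000,1.925)–(8.000,1.109)
cell (7,3): code 1101 → (7.412,4.000)–(7.000,3.439)
cell (7,4): code 1000 → (8.000,4.384)–(7.412,4.000)
cell (8,1): code 0110 → (8.000,1.109)–(9.000,1.115)
cell (8,4): code 1001 → (9.000,4.377)–(8.000,4.384)
cell (9,1): code 0110 → (9.000,1.115)–(10.000,1.956)
cell (9,3): code 1011 → (10.000,3.398)–(9.568,4.000)
cell (9,4): code 0001 → (9.568,4.000)–(9.000,4.377)
cell (10,1): code 0010 → (10.000,1.956)–(10.031,2.000)
cell (10,2): code 0011 → (10.031,2.000)–(10.194,3.000)
cell (10,3): code 0001 → (10.194,3.000)–(10.000,3.398)
total: 14 segments, chained into 1 closed loop(s), length Σ = 10.522817

segments=14 loops=1 length=10.523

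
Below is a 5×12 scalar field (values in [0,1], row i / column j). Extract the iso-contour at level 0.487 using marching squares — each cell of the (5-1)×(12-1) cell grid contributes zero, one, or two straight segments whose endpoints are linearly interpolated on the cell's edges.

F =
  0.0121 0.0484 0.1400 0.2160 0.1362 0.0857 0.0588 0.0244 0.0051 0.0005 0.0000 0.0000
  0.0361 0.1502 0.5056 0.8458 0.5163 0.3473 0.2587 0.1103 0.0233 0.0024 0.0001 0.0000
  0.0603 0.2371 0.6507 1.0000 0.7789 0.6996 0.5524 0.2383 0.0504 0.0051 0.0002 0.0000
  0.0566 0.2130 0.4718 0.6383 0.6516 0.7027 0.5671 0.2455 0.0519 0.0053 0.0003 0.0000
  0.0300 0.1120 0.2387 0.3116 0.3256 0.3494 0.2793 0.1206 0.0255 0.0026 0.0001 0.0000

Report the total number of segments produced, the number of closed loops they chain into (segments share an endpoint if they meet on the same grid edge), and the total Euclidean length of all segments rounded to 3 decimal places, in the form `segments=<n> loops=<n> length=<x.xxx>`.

segments=16 loops=1 length=12.429

cell (0,1): code 0100 → (0.949,2.000)–(1.000,1.948)
cell (0,2): code 1100 → (0.430,3.000)–(0.949,2.000)
cell (0,3): code 1100 → (0.923,4.000)–(0.430,3.000)
cell (0,4): code 1000 → (1.000,4.173)–(0.923,4.000)
cell (1,1): code 0110 → (1.000,1.948)–(2.000,1.604)
cell (1,4): code 1101 → (1.397,5.000)–(1.000,4.173)
cell (1,5): code 1100 → (1.777,6.000)–(1.397,5.000)
cell (1,6): code 1000 → (2.000,6.208)–(1.777,6.000)
cell (2,1): code 0010 → (2.000,1.604)–(2.915,2.000)
cell (2,2): code 0111 → (2.915,2.000)–(3.000,2.091)
cell (2,6): code 1001 → (3.000,6.249)–(2.000,6.208)
cell (3,2): code 0010 → (3.000,2.091)–(3.463,3.000)
cell (3,3): code 0011 → (3.463,3.000)–(3.505,4.000)
cell (3,4): code 0011 → (3.505,4.000)–(3.611,5.000)
cell (3,5): code 0011 → (3.611,5.000)–(3.278,6.000)
cell (3,6): code 0001 → (3.278,6.000)–(3.000,6.249)
total: 16 segments, chained into 1 closed loop(s), length Σ = 12.429210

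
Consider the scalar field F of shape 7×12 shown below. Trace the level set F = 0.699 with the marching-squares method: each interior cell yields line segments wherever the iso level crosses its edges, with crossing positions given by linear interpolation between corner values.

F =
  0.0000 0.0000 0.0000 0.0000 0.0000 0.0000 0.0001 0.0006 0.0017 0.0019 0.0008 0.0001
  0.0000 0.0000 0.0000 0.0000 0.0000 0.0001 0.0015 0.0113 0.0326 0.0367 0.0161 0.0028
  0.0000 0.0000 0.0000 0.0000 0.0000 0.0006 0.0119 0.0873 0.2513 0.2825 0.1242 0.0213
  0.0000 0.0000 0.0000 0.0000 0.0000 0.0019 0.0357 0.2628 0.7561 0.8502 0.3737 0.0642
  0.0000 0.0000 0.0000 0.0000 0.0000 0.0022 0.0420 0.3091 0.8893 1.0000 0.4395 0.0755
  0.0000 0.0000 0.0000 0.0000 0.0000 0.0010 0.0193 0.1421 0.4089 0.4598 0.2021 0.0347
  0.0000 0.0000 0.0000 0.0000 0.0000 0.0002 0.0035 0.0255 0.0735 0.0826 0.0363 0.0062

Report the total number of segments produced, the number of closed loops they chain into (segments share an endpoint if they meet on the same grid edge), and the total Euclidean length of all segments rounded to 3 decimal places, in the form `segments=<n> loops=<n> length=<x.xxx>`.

cell (2,7): code 0100 → (2.887,8.000)–(3.000,7.884)
cell (2,8): code 1100 → (2.734,9.000)–(2.887,8.000)
cell (2,9): code 1000 → (3.000,9.317)–(2.734,9.000)
cell (3,7): code 0110 → (3.000,7.884)–(4.000,7.672)
cell (3,9): code 1001 → (4.000,9.537)–(3.000,9.317)
cell (4,7): code 0010 → (4.000,7.672)–(4.396,8.000)
cell (4,8): code 0011 → (4.396,8.000)–(4.557,9.000)
cell (4,9): code 0001 → (4.557,9.000)–(4.000,9.537)
total: 8 segments, chained into 1 closed loop(s), length Σ = 5.934958

segments=8 loops=1 length=5.935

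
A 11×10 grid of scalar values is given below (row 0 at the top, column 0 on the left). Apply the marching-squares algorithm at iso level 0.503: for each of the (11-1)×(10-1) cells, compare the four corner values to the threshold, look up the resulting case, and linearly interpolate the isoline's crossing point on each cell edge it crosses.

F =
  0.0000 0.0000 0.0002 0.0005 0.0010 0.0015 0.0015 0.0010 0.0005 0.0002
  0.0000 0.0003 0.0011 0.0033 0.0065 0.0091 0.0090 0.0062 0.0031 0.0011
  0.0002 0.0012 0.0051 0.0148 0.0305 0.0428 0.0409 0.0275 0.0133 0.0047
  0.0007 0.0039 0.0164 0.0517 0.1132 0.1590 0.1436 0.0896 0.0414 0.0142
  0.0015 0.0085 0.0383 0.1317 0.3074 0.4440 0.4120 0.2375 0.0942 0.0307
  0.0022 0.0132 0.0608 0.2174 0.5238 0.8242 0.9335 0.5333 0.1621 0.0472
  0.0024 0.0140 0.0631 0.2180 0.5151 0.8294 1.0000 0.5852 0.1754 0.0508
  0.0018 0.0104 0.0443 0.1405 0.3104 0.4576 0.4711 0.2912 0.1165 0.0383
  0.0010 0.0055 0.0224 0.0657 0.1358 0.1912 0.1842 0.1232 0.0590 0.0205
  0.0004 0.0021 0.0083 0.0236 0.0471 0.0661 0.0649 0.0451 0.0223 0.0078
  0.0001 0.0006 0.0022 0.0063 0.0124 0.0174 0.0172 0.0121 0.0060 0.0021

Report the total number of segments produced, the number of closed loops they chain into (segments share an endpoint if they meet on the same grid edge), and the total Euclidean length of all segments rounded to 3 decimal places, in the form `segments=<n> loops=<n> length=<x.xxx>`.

segments=12 loops=1 length=9.648

cell (4,3): code 0100 → (4.904,4.000)–(5.000,3.932)
cell (4,4): code 1100 → (4.155,5.000)–(4.904,4.000)
cell (4,5): code 1100 → (4.174,6.000)–(4.155,5.000)
cell (4,6): code 1100 → (4.898,7.000)–(4.174,6.000)
cell (4,7): code 1000 → (5.000,7.082)–(4.898,7.000)
cell (5,3): code 0110 → (5.000,3.932)–(6.000,3.959)
cell (5,7): code 1001 → (6.000,7.201)–(5.000,7.082)
cell (6,3): code 0010 → (6.000,3.959)–(6.059,4.000)
cell (6,4): code 0011 → (6.059,4.000)–(6.878,5.000)
cell (6,5): code 0011 → (6.878,5.000)–(6.940,6.000)
cell (6,6): code 0011 → (6.940,6.000)–(6.280,7.000)
cell (6,7): code 0001 → (6.280,7.000)–(6.000,7.201)
total: 12 segments, chained into 1 closed loop(s), length Σ = 9.647960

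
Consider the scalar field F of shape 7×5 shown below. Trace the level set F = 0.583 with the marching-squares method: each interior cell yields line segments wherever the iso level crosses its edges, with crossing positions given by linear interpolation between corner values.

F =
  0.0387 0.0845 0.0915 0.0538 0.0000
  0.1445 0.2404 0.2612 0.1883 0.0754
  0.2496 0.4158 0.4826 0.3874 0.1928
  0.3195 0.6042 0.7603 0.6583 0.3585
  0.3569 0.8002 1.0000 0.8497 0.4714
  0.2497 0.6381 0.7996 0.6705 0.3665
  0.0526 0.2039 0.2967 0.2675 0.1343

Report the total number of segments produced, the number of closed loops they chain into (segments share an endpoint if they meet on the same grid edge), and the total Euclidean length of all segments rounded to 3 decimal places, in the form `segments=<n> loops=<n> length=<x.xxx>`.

cell (2,0): code 0100 → (2.887,1.000)–(3.000,0.926)
cell (2,1): code 1100 → (2.362,2.000)–(2.887,1.000)
cell (2,2): code 1100 → (2.722,3.000)–(2.362,2.000)
cell (2,3): code 1000 → (3.000,3.251)–(2.722,3.000)
cell (3,0): code 0110 → (3.000,0.926)–(4.000,0.510)
cell (3,3): code 1001 → (4.000,3.705)–(3.000,3.251)
cell (4,0): code 0110 → (4.000,0.510)–(5.000,0.858)
cell (4,3): code 1001 → (5.000,3.288)–(4.000,3.705)
cell (5,0): code 0010 → (5.000,0.858)–(5.127,1.000)
cell (5,1): code 0011 → (5.127,1.000)–(5.431,2.000)
cell (5,2): code 0011 → (5.431,2.000)–(5.217,3.000)
cell (5,3): code 0001 → (5.217,3.000)–(5.000,3.288)
total: 12 segments, chained into 1 closed loop(s), length Σ = 9.644415

segments=12 loops=1 length=9.644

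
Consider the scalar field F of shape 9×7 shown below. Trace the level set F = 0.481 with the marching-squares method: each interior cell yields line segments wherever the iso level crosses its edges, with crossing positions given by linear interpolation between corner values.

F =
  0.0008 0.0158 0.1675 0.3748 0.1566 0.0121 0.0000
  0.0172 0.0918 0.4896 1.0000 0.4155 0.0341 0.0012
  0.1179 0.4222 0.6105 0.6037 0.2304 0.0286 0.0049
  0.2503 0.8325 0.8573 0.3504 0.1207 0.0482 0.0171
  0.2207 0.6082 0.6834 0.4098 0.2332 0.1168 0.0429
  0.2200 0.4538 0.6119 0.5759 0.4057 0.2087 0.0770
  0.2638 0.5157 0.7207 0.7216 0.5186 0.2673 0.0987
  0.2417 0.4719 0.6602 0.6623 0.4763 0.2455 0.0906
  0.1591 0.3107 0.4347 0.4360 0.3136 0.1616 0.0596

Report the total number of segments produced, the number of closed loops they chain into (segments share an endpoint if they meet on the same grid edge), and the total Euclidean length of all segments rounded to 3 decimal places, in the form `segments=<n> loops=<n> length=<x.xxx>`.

segments=26 loops=1 length=19.652

cell (0,1): code 0100 → (0.973,2.000)–(1.000,1.978)
cell (0,2): code 1100 → (0.170,3.000)–(0.973,2.000)
cell (0,3): code 1000 → (1.000,3.888)–(0.170,3.000)
cell (1,1): code 0110 → (1.000,1.978)–(2.000,1.312)
cell (1,3): code 1001 → (2.000,3.329)–(1.000,3.888)
cell (2,0): code 0100 → (2.143,1.000)–(3.000,0.396)
cell (2,1): code 1110 → (2.000,1.312)–(2.143,1.000)
cell (2,2): code 1011 → (3.000,2.742)–(2.484,3.000)
cell (2,3): code 0001 → (2.484,3.000)–(2.000,3.329)
cell (3,0): code 0110 → (3.000,0.396)–(4.000,0.672)
cell (3,2): code 1001 → (4.000,2.740)–(3.000,2.742)
cell (4,0): code 0010 → (4.000,0.672)–(4.824,1.000)
cell (4,1): code 0111 → (4.824,1.000)–(5.000,1.172)
cell (4,2): code 1101 → (4.429,3.000)–(4.000,2.740)
cell (4,3): code 1000 → (5.000,3.558)–(4.429,3.000)
cell (5,0): code 0100 → (5.439,1.000)–(6.000,0.862)
cell (5,1): code 1110 → (5.000,1.172)–(5.439,1.000)
cell (5,3): code 1101 → (5.667,4.000)–(5.000,3.558)
cell (5,4): code 1000 → (6.000,4.150)–(5.667,4.000)
cell (6,0): code 0010 → (6.000,0.862)–(6.792,1.000)
cell (6,1): code 0111 → (6.792,1.000)–(7.000,1.048)
cell (6,3): code 1011 → (7.000,3.975)–(6.889,4.000)
cell (6,4): code 0001 → (6.889,4.000)–(6.000,4.150)
cell (7,1): code 0010 → (7.000,1.048)–(7.795,2.000)
cell (7,2): code 0011 → (7.795,2.000)–(7.801,3.000)
cell (7,3): code 0001 → (7.801,3.000)–(7.000,3.975)
total: 26 segments, chained into 1 closed loop(s), length Σ = 19.652480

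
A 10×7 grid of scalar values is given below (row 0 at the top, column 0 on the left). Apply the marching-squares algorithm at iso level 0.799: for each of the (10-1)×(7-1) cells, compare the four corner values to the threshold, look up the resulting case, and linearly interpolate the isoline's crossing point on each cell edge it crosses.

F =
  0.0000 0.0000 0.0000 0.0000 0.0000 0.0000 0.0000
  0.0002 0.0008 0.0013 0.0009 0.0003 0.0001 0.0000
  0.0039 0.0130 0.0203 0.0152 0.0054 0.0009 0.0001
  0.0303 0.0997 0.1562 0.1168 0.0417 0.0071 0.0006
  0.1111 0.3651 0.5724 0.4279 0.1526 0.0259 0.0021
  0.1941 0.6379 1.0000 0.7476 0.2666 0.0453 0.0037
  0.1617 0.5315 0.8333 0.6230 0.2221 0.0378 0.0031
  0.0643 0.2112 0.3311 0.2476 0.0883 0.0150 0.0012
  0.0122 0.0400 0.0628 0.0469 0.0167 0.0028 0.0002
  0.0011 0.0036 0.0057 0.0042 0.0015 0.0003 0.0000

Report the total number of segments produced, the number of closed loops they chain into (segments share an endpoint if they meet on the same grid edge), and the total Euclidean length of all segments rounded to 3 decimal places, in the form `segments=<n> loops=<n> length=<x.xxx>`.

cell (4,1): code 0100 → (4.530,2.000)–(5.000,1.445)
cell (4,2): code 1000 → (5.000,2.796)–(4.530,2.000)
cell (5,1): code 0110 → (5.000,1.445)–(6.000,1.886)
cell (5,2): code 1001 → (6.000,2.163)–(5.000,2.796)
cell (6,1): code 0010 → (6.000,1.886)–(6.068,2.000)
cell (6,2): code 0001 → (6.068,2.000)–(6.000,2.163)
total: 6 segments, chained into 1 closed loop(s), length Σ = 4.238291

segments=6 loops=1 length=4.238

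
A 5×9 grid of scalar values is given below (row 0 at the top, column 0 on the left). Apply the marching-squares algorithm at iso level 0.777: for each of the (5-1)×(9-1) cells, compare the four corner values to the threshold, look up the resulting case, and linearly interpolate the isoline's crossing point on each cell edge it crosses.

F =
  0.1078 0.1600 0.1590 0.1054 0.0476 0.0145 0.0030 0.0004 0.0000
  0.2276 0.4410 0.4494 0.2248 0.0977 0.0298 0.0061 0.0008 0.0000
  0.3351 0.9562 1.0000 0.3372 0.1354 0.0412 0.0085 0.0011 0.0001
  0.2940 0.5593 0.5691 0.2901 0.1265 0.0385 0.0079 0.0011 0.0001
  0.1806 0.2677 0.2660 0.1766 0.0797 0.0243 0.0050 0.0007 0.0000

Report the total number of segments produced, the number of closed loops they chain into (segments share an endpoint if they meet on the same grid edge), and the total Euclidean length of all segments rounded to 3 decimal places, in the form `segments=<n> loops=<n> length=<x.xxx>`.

cell (1,0): code 0100 → (1.652,1.000)–(2.000,0.711)
cell (1,1): code 1100 → (1.595,2.000)–(1.652,1.000)
cell (1,2): code 1000 → (2.000,2.336)–(1.595,2.000)
cell (2,0): code 0010 → (2.000,0.711)–(2.451,1.000)
cell (2,1): code 0011 → (2.451,1.000)–(2.518,2.000)
cell (2,2): code 0001 → (2.518,2.000)–(2.000,2.336)
total: 6 segments, chained into 1 closed loop(s), length Σ = 4.135344

segments=6 loops=1 length=4.135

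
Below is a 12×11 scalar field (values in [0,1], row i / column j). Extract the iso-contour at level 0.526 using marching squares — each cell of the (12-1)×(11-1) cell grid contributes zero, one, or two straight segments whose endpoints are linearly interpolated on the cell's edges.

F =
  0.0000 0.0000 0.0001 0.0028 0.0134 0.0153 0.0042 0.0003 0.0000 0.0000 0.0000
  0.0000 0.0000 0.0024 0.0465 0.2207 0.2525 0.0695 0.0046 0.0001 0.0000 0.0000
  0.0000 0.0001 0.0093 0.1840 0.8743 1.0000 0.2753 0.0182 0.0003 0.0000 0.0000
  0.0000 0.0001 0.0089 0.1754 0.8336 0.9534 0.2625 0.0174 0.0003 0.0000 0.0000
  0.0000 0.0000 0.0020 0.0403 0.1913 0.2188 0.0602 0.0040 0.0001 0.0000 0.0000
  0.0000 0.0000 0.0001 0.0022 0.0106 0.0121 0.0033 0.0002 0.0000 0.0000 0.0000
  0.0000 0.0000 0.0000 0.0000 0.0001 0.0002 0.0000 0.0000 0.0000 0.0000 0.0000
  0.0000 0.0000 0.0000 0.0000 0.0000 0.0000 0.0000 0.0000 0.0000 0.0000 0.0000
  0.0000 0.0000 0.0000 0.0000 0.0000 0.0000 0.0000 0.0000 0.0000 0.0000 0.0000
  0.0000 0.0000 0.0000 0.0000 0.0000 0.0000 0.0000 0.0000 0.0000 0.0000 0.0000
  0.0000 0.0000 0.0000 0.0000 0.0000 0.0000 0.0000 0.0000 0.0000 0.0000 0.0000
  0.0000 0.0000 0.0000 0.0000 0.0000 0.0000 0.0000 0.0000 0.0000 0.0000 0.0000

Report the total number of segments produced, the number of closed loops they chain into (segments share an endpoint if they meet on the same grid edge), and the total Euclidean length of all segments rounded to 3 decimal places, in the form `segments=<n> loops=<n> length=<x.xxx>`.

segments=8 loops=1 length=7.175

cell (1,3): code 0100 → (1.467,4.000)–(2.000,3.495)
cell (1,4): code 1100 → (1.366,5.000)–(1.467,4.000)
cell (1,5): code 1000 → (2.000,5.654)–(1.366,5.000)
cell (2,3): code 0110 → (2.000,3.495)–(3.000,3.533)
cell (2,5): code 1001 → (3.000,5.619)–(2.000,5.654)
cell (3,3): code 0010 → (3.000,3.533)–(3.479,4.000)
cell (3,4): code 0011 → (3.479,4.000)–(3.582,5.000)
cell (3,5): code 0001 → (3.582,5.000)–(3.000,5.619)
total: 8 segments, chained into 1 closed loop(s), length Σ = 7.174938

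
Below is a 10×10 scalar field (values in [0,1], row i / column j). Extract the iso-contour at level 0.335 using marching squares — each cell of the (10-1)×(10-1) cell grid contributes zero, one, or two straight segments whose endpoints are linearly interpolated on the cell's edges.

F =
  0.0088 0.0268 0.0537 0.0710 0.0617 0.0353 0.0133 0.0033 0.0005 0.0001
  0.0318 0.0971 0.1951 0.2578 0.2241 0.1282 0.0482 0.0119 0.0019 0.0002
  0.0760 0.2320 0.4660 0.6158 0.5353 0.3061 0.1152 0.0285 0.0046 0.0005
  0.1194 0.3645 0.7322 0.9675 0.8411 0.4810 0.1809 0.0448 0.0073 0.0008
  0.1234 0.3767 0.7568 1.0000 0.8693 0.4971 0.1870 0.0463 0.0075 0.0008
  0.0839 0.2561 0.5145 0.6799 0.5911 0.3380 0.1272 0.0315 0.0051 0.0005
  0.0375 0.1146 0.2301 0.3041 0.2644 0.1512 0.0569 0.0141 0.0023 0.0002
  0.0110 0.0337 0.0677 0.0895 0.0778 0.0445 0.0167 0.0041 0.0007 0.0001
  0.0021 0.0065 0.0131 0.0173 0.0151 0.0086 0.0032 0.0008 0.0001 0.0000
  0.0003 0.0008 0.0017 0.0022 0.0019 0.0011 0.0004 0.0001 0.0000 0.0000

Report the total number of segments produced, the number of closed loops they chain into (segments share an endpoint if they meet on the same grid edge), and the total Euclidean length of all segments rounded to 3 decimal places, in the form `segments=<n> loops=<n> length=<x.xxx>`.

cell (1,1): code 0100 → (1.516,2.000)–(2.000,1.440)
cell (1,2): code 1100 → (1.216,3.000)–(1.516,2.000)
cell (1,3): code 1100 → (1.356,4.000)–(1.216,3.000)
cell (1,4): code 1000 → (2.000,4.874)–(1.356,4.000)
cell (2,0): code 0100 → (2.777,1.000)–(3.000,0.880)
cell (2,1): code 1110 → (2.000,1.440)–(2.777,1.000)
cell (2,4): code 1101 → (2.165,5.000)–(2.000,4.874)
cell (2,5): code 1000 → (3.000,5.487)–(2.165,5.000)
cell (3,0): code 0110 → (3.000,0.880)–(4.000,0.835)
cell (3,5): code 1001 → (4.000,5.523)–(3.000,5.487)
cell (4,0): code 0010 → (4.000,0.835)–(4.346,1.000)
cell (4,1): code 0111 → (4.346,1.000)–(5.000,1.305)
cell (4,5): code 1001 → (5.000,5.014)–(4.000,5.523)
cell (5,1): code 0010 → (5.000,1.305)–(5.631,2.000)
cell (5,2): code 0011 → (5.631,2.000)–(5.918,3.000)
cell (5,3): code 0011 → (5.918,3.000)–(5.784,4.000)
cell (5,4): code 0011 → (5.784,4.000)–(5.016,5.000)
cell (5,5): code 0001 → (5.016,5.000)–(5.000,5.014)
total: 18 segments, chained into 1 closed loop(s), length Σ = 14.698114

segments=18 loops=1 length=14.698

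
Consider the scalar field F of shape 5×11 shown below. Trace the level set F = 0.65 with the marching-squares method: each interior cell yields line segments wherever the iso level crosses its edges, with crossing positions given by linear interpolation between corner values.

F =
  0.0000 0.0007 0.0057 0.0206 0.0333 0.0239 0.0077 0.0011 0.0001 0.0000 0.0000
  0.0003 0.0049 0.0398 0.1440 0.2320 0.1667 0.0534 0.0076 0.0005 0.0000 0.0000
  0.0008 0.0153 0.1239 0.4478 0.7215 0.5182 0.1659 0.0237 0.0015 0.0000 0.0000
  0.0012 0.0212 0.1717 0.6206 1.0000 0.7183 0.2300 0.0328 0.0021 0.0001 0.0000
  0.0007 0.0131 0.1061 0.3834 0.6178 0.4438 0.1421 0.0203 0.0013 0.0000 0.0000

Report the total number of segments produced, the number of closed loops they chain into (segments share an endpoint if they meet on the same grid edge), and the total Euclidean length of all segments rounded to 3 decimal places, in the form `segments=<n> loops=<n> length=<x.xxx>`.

cell (1,3): code 0100 → (1.854,4.000)–(2.000,3.739)
cell (1,4): code 1000 → (2.000,4.352)–(1.854,4.000)
cell (2,3): code 0110 → (2.000,3.739)–(3.000,3.077)
cell (2,4): code 1101 → (2.659,5.000)–(2.000,4.352)
cell (2,5): code 1000 → (3.000,5.140)–(2.659,5.000)
cell (3,3): code 0010 → (3.000,3.077)–(3.916,4.000)
cell (3,4): code 0011 → (3.916,4.000)–(3.249,5.000)
cell (3,5): code 0001 → (3.249,5.000)–(3.000,5.140)
total: 8 segments, chained into 1 closed loop(s), length Σ = 5.959356

segments=8 loops=1 length=5.959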